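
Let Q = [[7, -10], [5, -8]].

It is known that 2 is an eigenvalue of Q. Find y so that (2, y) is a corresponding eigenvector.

We need (Q - 2I)v = 0.
Q - 2I = [[5, -10], [5, -10]].
Row 1: (5)·2 + (-10)·y = 0
Row 2: (5)·2 + (-10)·y = 0
Solving gives y = 1.
Check: Q·(2, 1) = (4, 2) = 2·(2, 1).

1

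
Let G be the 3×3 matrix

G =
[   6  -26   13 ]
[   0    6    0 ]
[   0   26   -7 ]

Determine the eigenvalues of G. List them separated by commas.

Set up det(μI - G) = 0.
Expanding along the first row, p(μ) = μ^3 - 5μ^2 - 48μ + 252.
Try μ = -7: p(-7) = 0, so -7 is a root.
Factor out (μ + 7): p(μ) = (μ + 7)·(μ^2 - 12μ + 36).
The quadratic factor is (μ - 6)^2.
Eigenvalues: -7, 6, 6.

-7, 6, 6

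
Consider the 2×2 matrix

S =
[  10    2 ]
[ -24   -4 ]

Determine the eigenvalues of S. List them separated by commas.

det(S - λI) = (10 - λ)(-4 - λ) - (2)·(-24) = λ^2 - 6λ + 8.
This factors as (λ - 2)·(λ - 4) = 0.
Eigenvalues: 2, 4.

2, 4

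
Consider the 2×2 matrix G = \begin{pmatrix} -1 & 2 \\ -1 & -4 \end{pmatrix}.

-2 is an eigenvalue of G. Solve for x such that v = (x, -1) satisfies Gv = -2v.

2

We need (G + 2I)v = 0.
G + 2I = [[1, 2], [-1, -2]].
Row 1: (1)·x + (2)·-1 = 0
Row 2: (-1)·x + (-2)·-1 = 0
Solving gives x = 2.
Check: G·(2, -1) = (-4, 2) = -2·(2, -1).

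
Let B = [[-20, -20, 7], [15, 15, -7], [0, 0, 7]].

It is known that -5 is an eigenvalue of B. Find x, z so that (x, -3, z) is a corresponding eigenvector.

We need (B + 5I)v = 0.
B + 5I = [[-15, -20, 7], [15, 20, -7], [0, 0, 12]].
Row 1: (-15)·x + (-20)·-3 + (7)·z = 0
Row 2: (15)·x + (20)·-3 + (-7)·z = 0
Row 3: (0)·x + (0)·-3 + (12)·z = 0
Solving gives x = 4, z = 0.
Check: B·(4, -3, 0) = (-20, 15, 0) = -5·(4, -3, 0).

4, 0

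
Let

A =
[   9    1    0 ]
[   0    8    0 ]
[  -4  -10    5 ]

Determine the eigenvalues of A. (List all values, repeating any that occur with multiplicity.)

5, 8, 9

The characteristic polynomial is p(λ) = det(λI - A).
Expanding along the first row, p(λ) = λ^3 - 22λ^2 + 157λ - 360.
Try λ = 8: p(8) = 0, so 8 is a root.
Dividing by (λ - 8) leaves λ^2 - 14λ + 45.
The quadratic factors as (λ - 5)·(λ - 9).
Eigenvalues: 5, 8, 9.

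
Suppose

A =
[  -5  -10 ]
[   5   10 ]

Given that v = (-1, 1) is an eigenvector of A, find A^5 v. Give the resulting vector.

(-3125, 3125)

First find the eigenvalue: Av = (-5, 5) = 5·(-1, 1), so λ = 5.
Then A^5 v = λ^5·v = 5^5·(-1, 1) = 3125·(-1, 1) = (-3125, 3125).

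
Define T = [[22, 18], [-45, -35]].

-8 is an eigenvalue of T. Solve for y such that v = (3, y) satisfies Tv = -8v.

-5

We need (T + 8I)v = 0.
T + 8I = [[30, 18], [-45, -27]].
Row 1: (30)·3 + (18)·y = 0
Row 2: (-45)·3 + (-27)·y = 0
Solving gives y = -5.
Check: T·(3, -5) = (-24, 40) = -8·(3, -5).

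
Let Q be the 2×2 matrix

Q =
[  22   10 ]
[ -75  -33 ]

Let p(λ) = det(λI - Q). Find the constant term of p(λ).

p(λ) = λ^2 + 11λ + 24.
The constant term is 24.

24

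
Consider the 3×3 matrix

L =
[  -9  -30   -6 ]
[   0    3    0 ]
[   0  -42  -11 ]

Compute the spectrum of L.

The characteristic polynomial is p(s) = det(sI - L).
Expanding along the first row, p(s) = s^3 + 17s^2 + 39s - 297.
Try s = 3: p(3) = 0, so 3 is a root.
Factor out (s - 3): p(s) = (s - 3)·(s^2 + 20s + 99).
The quadratic factors as (s + 11)·(s + 9).
Eigenvalues: -11, -9, 3.

-11, -9, 3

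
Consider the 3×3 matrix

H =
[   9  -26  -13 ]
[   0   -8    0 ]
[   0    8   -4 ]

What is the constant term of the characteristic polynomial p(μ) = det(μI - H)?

p(0) = det(0·I − H) = det(−H) = (−1)^3·det(H).
det(H) = 288, so p(0) = -288.

-288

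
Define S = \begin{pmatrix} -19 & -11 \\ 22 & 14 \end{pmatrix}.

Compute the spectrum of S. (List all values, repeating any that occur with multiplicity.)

det(S - lambda·I) = (-19 - lambda)(14 - lambda) - (-11)·(22) = lambda^2 + 5·lambda - 24.
This factors as (lambda + 8)·(lambda - 3) = 0.
Eigenvalues: -8, 3.

-8, 3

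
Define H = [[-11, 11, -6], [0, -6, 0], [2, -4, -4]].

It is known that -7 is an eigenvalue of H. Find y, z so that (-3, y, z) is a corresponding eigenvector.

0, 2

We need (H + 7I)v = 0.
H + 7I = [[-4, 11, -6], [0, 1, 0], [2, -4, 3]].
Row 1: (-4)·-3 + (11)·y + (-6)·z = 0
Row 2: (0)·-3 + (1)·y + (0)·z = 0
Row 3: (2)·-3 + (-4)·y + (3)·z = 0
Solving gives y = 0, z = 2.
Check: H·(-3, 0, 2) = (21, 0, -14) = -7·(-3, 0, 2).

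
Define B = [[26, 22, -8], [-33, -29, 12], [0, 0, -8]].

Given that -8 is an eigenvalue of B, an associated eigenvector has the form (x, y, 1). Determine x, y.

We need (B + 8I)v = 0.
B + 8I = [[34, 22, -8], [-33, -21, 12], [0, 0, 0]].
Row 1: (34)·x + (22)·y + (-8)·1 = 0
Row 2: (-33)·x + (-21)·y + (12)·1 = 0
Row 3: (0)·x + (0)·y + (0)·1 = 0
Solving gives x = 8, y = -12.
Check: B·(8, -12, 1) = (-64, 96, -8) = -8·(8, -12, 1).

8, -12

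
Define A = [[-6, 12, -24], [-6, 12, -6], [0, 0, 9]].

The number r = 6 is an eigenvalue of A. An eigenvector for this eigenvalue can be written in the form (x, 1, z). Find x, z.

1, 0

We need (A - 6I)v = 0.
A - 6I = [[-12, 12, -24], [-6, 6, -6], [0, 0, 3]].
Row 1: (-12)·x + (12)·1 + (-24)·z = 0
Row 2: (-6)·x + (6)·1 + (-6)·z = 0
Row 3: (0)·x + (0)·1 + (3)·z = 0
Solving gives x = 1, z = 0.
Check: A·(1, 1, 0) = (6, 6, 0) = 6·(1, 1, 0).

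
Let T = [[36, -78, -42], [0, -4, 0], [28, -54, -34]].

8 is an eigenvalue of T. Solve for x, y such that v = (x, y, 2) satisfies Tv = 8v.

We need (T - 8I)v = 0.
T - 8I = [[28, -78, -42], [0, -12, 0], [28, -54, -42]].
Row 1: (28)·x + (-78)·y + (-42)·2 = 0
Row 2: (0)·x + (-12)·y + (0)·2 = 0
Row 3: (28)·x + (-54)·y + (-42)·2 = 0
Solving gives x = 3, y = 0.
Check: T·(3, 0, 2) = (24, 0, 16) = 8·(3, 0, 2).

3, 0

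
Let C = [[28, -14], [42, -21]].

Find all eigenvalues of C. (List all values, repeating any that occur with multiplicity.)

0, 7

det(C - tI) = (28 - t)(-21 - t) - (-14)·(42) = t^2 - 7t.
This factors as t·(t - 7) = 0.
Eigenvalues: 0, 7.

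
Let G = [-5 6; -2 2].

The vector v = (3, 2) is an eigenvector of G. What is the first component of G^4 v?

3

First find the eigenvalue: Gv = (-3, -2) = -1·(3, 2), so λ = -1.
Then G^4 v = λ^4·v = (-1)^4·(3, 2) = 1·(3, 2) = (3, 2).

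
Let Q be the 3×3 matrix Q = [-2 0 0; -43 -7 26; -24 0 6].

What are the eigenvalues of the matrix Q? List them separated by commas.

-7, -2, 6

The characteristic polynomial is p(lambda) = det(lambda·I - Q).
Cofactor expansion gives p(lambda) = lambda^3 + 3·lambda^2 - 40·lambda - 84.
Since p(6) = 0, lambda = 6 is a root.
Factor out (lambda - 6): p(lambda) = (lambda - 6)·(lambda^2 + 9·lambda + 14).
The quadratic factors as (lambda + 7)·(lambda + 2).
Eigenvalues: -7, -2, 6.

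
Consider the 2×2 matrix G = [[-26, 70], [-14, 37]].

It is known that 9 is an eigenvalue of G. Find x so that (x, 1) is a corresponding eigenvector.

We need (G - 9I)v = 0.
G - 9I = [[-35, 70], [-14, 28]].
Row 1: (-35)·x + (70)·1 = 0
Row 2: (-14)·x + (28)·1 = 0
Solving gives x = 2.
Check: G·(2, 1) = (18, 9) = 9·(2, 1).

2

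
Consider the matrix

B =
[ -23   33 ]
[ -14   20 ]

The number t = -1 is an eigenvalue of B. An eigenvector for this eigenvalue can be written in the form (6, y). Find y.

We need (B + 1I)v = 0.
B + 1I = [[-22, 33], [-14, 21]].
Row 1: (-22)·6 + (33)·y = 0
Row 2: (-14)·6 + (21)·y = 0
Solving gives y = 4.
Check: B·(6, 4) = (-6, -4) = -1·(6, 4).

4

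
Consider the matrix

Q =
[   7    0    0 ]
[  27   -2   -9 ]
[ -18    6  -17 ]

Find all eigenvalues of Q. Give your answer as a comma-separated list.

-11, -8, 7

The characteristic polynomial is p(s) = det(sI - Q).
Expanding along the first row, p(s) = s^3 + 12s^2 - 45s - 616.
Since p(7) = 0, s = 7 is a root.
Factor out (s - 7): p(s) = (s - 7)·(s^2 + 19s + 88).
The quadratic factors as (s + 11)·(s + 8).
Eigenvalues: -11, -8, 7.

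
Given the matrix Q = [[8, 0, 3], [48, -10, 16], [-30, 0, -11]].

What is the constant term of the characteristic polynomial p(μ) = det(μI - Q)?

20

p(0) = det(0·I − Q) = det(−Q) = (−1)^3·det(Q).
det(Q) = -20, so p(0) = 20.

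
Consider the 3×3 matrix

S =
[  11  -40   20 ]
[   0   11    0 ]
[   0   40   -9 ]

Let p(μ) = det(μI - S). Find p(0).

1089

p(0) = det(0·I − S) = det(−S) = (−1)^3·det(S).
det(S) = -1089, so p(0) = 1089.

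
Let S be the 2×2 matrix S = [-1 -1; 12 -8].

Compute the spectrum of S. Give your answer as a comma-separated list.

-5, -4

det(S - λI) = (-1 - λ)(-8 - λ) - (-1)·(12) = λ^2 + 9λ + 20.
This factors as (λ + 5)·(λ + 4) = 0.
Eigenvalues: -5, -4.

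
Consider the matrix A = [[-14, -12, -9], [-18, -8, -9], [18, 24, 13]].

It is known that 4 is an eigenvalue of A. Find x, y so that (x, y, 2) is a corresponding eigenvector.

We need (A - 4I)v = 0.
A - 4I = [[-18, -12, -9], [-18, -12, -9], [18, 24, 9]].
Row 1: (-18)·x + (-12)·y + (-9)·2 = 0
Row 2: (-18)·x + (-12)·y + (-9)·2 = 0
Row 3: (18)·x + (24)·y + (9)·2 = 0
Solving gives x = -1, y = 0.
Check: A·(-1, 0, 2) = (-4, 0, 8) = 4·(-1, 0, 2).

-1, 0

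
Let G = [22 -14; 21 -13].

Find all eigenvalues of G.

det(G - rI) = (22 - r)(-13 - r) - (-14)·(21) = r^2 - 9r + 8.
This factors as (r - 1)·(r - 8) = 0.
Eigenvalues: 1, 8.

1, 8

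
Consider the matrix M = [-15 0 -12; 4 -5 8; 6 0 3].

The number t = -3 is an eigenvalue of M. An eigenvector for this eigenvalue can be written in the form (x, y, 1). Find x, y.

-1, 2

We need (M + 3I)v = 0.
M + 3I = [[-12, 0, -12], [4, -2, 8], [6, 0, 6]].
Row 1: (-12)·x + (0)·y + (-12)·1 = 0
Row 2: (4)·x + (-2)·y + (8)·1 = 0
Row 3: (6)·x + (0)·y + (6)·1 = 0
Solving gives x = -1, y = 2.
Check: M·(-1, 2, 1) = (3, -6, -3) = -3·(-1, 2, 1).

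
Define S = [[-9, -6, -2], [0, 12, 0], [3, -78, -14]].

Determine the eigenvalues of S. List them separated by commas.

-12, -11, 12

Set up det(rI - S) = 0.
Expanding along the first row, p(r) = r^3 + 11r^2 - 144r - 1584.
Since p(-12) = 0, r = -12 is a root.
Dividing by (r + 12) leaves r^2 - r - 132.
The quadratic factors as (r + 11)·(r - 12).
Eigenvalues: -12, -11, 12.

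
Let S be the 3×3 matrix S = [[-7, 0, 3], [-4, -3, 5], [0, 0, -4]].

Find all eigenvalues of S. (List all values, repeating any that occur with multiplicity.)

-7, -4, -3

The characteristic polynomial is p(s) = det(sI - S).
Cofactor expansion gives p(s) = s^3 + 14s^2 + 61s + 84.
Rational-root test: s = -4 gives p(-4) = 0.
Dividing by (s + 4) leaves s^2 + 10s + 21.
The quadratic factors as (s + 7)·(s + 3).
Eigenvalues: -7, -4, -3.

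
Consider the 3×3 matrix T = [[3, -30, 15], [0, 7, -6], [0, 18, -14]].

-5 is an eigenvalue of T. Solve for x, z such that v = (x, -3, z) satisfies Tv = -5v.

We need (T + 5I)v = 0.
T + 5I = [[8, -30, 15], [0, 12, -6], [0, 18, -9]].
Row 1: (8)·x + (-30)·-3 + (15)·z = 0
Row 2: (0)·x + (12)·-3 + (-6)·z = 0
Row 3: (0)·x + (18)·-3 + (-9)·z = 0
Solving gives x = 0, z = -6.
Check: T·(0, -3, -6) = (0, 15, 30) = -5·(0, -3, -6).

0, -6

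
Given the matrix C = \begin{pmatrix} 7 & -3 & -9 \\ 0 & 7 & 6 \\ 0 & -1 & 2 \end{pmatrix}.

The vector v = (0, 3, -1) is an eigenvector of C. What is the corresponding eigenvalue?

Compute Cv: C·(0, 3, -1) = (0, 15, -5).
Since Cv = λv, compare component 2: 15 = λ·3, so λ = 5.

5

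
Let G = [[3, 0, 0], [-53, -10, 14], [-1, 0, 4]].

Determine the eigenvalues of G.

The characteristic polynomial is p(lambda) = det(lambda·I - G).
Cofactor expansion gives p(lambda) = lambda^3 + 3·lambda^2 - 58·lambda + 120.
Since p(4) = 0, lambda = 4 is a root.
Factor out (lambda - 4): p(lambda) = (lambda - 4)·(lambda^2 + 7·lambda - 30).
The quadratic factors as (lambda + 10)·(lambda - 3).
Eigenvalues: -10, 3, 4.

-10, 3, 4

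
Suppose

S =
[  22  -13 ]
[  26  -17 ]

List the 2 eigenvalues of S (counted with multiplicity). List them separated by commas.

det(S - sI) = (22 - s)(-17 - s) - (-13)·(26) = s^2 - 5s - 36.
This factors as (s + 4)·(s - 9) = 0.
Eigenvalues: -4, 9.

-4, 9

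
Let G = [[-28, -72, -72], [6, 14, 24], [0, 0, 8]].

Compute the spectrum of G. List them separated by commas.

Compute the characteristic polynomial p(t) = det(tI - G).
Expanding along the first row, p(t) = t^3 + 6t^2 - 72t - 320.
Rational-root test: t = -10 gives p(-10) = 0.
Factor out (t + 10): p(t) = (t + 10)·(t^2 - 4t - 32).
The quadratic factors as (t + 4)·(t - 8).
Eigenvalues: -10, -4, 8.

-10, -4, 8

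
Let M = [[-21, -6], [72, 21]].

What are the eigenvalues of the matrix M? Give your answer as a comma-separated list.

det(M - tI) = (-21 - t)(21 - t) - (-6)·(72) = t^2 - 9.
This factors as (t + 3)·(t - 3) = 0.
Eigenvalues: -3, 3.

-3, 3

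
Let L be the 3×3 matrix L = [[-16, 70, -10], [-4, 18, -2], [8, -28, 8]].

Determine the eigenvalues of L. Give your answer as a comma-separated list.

Compute the characteristic polynomial p(lambda) = det(lambda·I - L).
Cofactor expansion gives p(lambda) = lambda^3 - 10·lambda^2 + 32·lambda - 32.
Try lambda = 2: p(2) = 0, so 2 is a root.
Dividing by (lambda - 2) leaves lambda^2 - 8·lambda + 16.
The quadratic factor is (lambda - 4)^2.
Eigenvalues: 2, 4, 4.

2, 4, 4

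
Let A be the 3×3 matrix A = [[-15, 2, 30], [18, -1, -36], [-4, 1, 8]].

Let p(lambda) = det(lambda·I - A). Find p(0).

p(0) = det(0·I − A) = det(−A) = (−1)^3·det(A).
det(A) = 0, so p(0) = 0.

0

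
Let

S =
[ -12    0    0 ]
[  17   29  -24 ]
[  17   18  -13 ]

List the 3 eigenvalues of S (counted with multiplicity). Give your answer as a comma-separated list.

-12, 5, 11

Compute the characteristic polynomial p(lambda) = det(lambda·I - S).
Cofactor expansion gives p(lambda) = lambda^3 - 4·lambda^2 - 137·lambda + 660.
Since p(5) = 0, lambda = 5 is a root.
Factor out (lambda - 5): p(lambda) = (lambda - 5)·(lambda^2 + lambda - 132).
The quadratic factors as (lambda + 12)·(lambda - 11).
Eigenvalues: -12, 5, 11.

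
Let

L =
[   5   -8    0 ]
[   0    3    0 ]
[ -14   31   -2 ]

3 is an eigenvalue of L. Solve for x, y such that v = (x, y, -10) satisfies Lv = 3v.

We need (L - 3I)v = 0.
L - 3I = [[2, -8, 0], [0, 0, 0], [-14, 31, -5]].
Row 1: (2)·x + (-8)·y + (0)·-10 = 0
Row 2: (0)·x + (0)·y + (0)·-10 = 0
Row 3: (-14)·x + (31)·y + (-5)·-10 = 0
Solving gives x = 8, y = 2.
Check: L·(8, 2, -10) = (24, 6, -30) = 3·(8, 2, -10).

8, 2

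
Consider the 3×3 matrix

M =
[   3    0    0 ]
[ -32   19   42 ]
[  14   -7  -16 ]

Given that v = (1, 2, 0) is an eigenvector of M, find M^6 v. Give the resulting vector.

First find the eigenvalue: Mv = (3, 6, 0) = 3·(1, 2, 0), so λ = 3.
Then M^6 v = λ^6·v = 3^6·(1, 2, 0) = 729·(1, 2, 0) = (729, 1458, 0).

(729, 1458, 0)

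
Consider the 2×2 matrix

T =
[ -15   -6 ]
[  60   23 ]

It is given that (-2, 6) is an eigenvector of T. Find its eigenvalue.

Compute Tv: T·(-2, 6) = (-6, 18).
Since Tv = λv, compare component 1: -6 = λ·-2, so λ = 3.

3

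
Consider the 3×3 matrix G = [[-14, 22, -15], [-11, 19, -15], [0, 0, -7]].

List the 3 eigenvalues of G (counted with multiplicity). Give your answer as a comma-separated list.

-7, -3, 8

Compute the characteristic polynomial p(lambda) = det(lambda·I - G).
Expanding the 3×3 determinant: p(lambda) = lambda^3 + 2·lambda^2 - 59·lambda - 168.
Rational-root test: lambda = -3 gives p(-3) = 0.
Dividing by (lambda + 3) leaves lambda^2 - lambda - 56.
The quadratic factors as (lambda + 7)·(lambda - 8).
Eigenvalues: -7, -3, 8.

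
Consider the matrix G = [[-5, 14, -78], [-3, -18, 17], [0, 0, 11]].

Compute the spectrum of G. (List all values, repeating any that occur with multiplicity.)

Compute the characteristic polynomial p(s) = det(sI - G).
Expanding along the first row, p(s) = s^3 + 12s^2 - 121s - 1452.
Rational-root test: s = -11 gives p(-11) = 0.
Factor out (s + 11): p(s) = (s + 11)·(s^2 + s - 132).
The quadratic factors as (s + 12)·(s - 11).
Eigenvalues: -12, -11, 11.

-12, -11, 11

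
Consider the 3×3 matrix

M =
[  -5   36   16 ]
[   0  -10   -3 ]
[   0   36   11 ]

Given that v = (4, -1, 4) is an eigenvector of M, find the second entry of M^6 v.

First find the eigenvalue: Mv = (8, -2, 8) = 2·(4, -1, 4), so λ = 2.
Then M^6 v = λ^6·v = 2^6·(4, -1, 4) = 64·(4, -1, 4) = (256, -64, 256).

-64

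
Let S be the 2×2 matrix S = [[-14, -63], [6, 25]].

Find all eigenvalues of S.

4, 7

det(S - sI) = (-14 - s)(25 - s) - (-63)·(6) = s^2 - 11s + 28.
This factors as (s - 4)·(s - 7) = 0.
Eigenvalues: 4, 7.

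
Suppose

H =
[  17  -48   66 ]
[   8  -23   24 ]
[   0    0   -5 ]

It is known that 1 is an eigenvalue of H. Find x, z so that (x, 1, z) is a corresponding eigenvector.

3, 0

We need (H - 1I)v = 0.
H - 1I = [[16, -48, 66], [8, -24, 24], [0, 0, -6]].
Row 1: (16)·x + (-48)·1 + (66)·z = 0
Row 2: (8)·x + (-24)·1 + (24)·z = 0
Row 3: (0)·x + (0)·1 + (-6)·z = 0
Solving gives x = 3, z = 0.
Check: H·(3, 1, 0) = (3, 1, 0) = 1·(3, 1, 0).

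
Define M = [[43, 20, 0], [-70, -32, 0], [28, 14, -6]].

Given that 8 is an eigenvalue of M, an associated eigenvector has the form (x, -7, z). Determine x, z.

We need (M - 8I)v = 0.
M - 8I = [[35, 20, 0], [-70, -40, 0], [28, 14, -14]].
Row 1: (35)·x + (20)·-7 + (0)·z = 0
Row 2: (-70)·x + (-40)·-7 + (0)·z = 0
Row 3: (28)·x + (14)·-7 + (-14)·z = 0
Solving gives x = 4, z = 1.
Check: M·(4, -7, 1) = (32, -56, 8) = 8·(4, -7, 1).

4, 1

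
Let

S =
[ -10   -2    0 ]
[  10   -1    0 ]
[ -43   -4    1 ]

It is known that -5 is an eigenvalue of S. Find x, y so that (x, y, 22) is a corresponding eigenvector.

4, -10

We need (S + 5I)v = 0.
S + 5I = [[-5, -2, 0], [10, 4, 0], [-43, -4, 6]].
Row 1: (-5)·x + (-2)·y + (0)·22 = 0
Row 2: (10)·x + (4)·y + (0)·22 = 0
Row 3: (-43)·x + (-4)·y + (6)·22 = 0
Solving gives x = 4, y = -10.
Check: S·(4, -10, 22) = (-20, 50, -110) = -5·(4, -10, 22).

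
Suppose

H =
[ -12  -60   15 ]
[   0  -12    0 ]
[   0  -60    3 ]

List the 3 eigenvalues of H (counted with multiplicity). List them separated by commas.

-12, -12, 3

Compute the characteristic polynomial p(λ) = det(λI - H).
Expanding the 3×3 determinant: p(λ) = λ^3 + 21λ^2 + 72λ - 432.
Rational-root test: λ = 3 gives p(3) = 0.
Dividing by (λ - 3) leaves λ^2 + 24λ + 144.
The quadratic factor is (λ + 12)^2.
Eigenvalues: -12, -12, 3.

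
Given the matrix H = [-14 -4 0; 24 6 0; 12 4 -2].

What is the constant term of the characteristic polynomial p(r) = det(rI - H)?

p(0) = det(0·I − H) = det(−H) = (−1)^3·det(H).
det(H) = -24, so p(0) = 24.

24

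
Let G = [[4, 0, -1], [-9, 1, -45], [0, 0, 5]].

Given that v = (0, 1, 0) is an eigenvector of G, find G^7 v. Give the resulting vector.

(0, 1, 0)

First find the eigenvalue: Gv = (0, 1, 0) = 1·(0, 1, 0), so λ = 1.
Then G^7 v = λ^7·v = 1^7·(0, 1, 0) = 1·(0, 1, 0) = (0, 1, 0).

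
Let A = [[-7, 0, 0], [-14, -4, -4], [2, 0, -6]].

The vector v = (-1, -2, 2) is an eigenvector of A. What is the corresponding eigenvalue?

-7

Compute Av: A·(-1, -2, 2) = (7, 14, -14).
Since Av = λv, compare component 1: 7 = λ·-1, so λ = -7.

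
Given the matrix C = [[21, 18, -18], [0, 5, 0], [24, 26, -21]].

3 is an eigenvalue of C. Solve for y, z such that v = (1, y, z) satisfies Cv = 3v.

0, 1

We need (C - 3I)v = 0.
C - 3I = [[18, 18, -18], [0, 2, 0], [24, 26, -24]].
Row 1: (18)·1 + (18)·y + (-18)·z = 0
Row 2: (0)·1 + (2)·y + (0)·z = 0
Row 3: (24)·1 + (26)·y + (-24)·z = 0
Solving gives y = 0, z = 1.
Check: C·(1, 0, 1) = (3, 0, 3) = 3·(1, 0, 1).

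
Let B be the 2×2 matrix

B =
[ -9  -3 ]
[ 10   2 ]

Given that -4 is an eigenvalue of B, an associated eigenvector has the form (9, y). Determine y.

We need (B + 4I)v = 0.
B + 4I = [[-5, -3], [10, 6]].
Row 1: (-5)·9 + (-3)·y = 0
Row 2: (10)·9 + (6)·y = 0
Solving gives y = -15.
Check: B·(9, -15) = (-36, 60) = -4·(9, -15).

-15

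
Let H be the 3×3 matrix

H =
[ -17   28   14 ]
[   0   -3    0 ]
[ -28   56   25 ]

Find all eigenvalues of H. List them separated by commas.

The characteristic polynomial is p(λ) = det(λI - H).
Cofactor expansion gives p(λ) = λ^3 - 5λ^2 - 57λ - 99.
Rational-root test: λ = 11 gives p(11) = 0.
Dividing by (λ - 11) leaves λ^2 + 6λ + 9.
The quadratic factor is (λ + 3)^2.
Eigenvalues: -3, -3, 11.

-3, -3, 11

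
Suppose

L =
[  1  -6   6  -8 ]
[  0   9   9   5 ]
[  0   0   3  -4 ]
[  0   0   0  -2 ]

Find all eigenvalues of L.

L is upper triangular, so its eigenvalues are the diagonal entries.
Diagonal: 1, 9, 3, -2.

-2, 1, 3, 9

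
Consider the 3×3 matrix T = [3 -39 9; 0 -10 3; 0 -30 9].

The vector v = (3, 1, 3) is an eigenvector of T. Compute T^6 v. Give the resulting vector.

(3, 1, 3)

First find the eigenvalue: Tv = (-3, -1, -3) = -1·(3, 1, 3), so λ = -1.
Then T^6 v = λ^6·v = (-1)^6·(3, 1, 3) = 1·(3, 1, 3) = (3, 1, 3).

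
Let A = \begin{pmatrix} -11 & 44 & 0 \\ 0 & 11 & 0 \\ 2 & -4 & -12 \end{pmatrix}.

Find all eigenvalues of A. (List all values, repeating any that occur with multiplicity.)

Compute the characteristic polynomial p(μ) = det(μI - A).
Expanding the 3×3 determinant: p(μ) = μ^3 + 12μ^2 - 121μ - 1452.
Try μ = 11: p(11) = 0, so 11 is a root.
Dividing by (μ - 11) leaves μ^2 + 23μ + 132.
The quadratic factors as (μ + 12)·(μ + 11).
Eigenvalues: -12, -11, 11.

-12, -11, 11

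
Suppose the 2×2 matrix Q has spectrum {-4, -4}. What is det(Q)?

16

det(Q) is the product of the eigenvalues: (-4) · (-4) = 16.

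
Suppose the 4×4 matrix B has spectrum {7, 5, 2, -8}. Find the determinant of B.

det(B) is the product of the eigenvalues: (7) · (5) · (2) · (-8) = -560.

-560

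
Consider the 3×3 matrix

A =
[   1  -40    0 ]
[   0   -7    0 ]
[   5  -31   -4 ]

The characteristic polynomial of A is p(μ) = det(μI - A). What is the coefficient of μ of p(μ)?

p(μ) = μ^3 + 10μ^2 + 17μ - 28.
The coefficient of μ is 17.

17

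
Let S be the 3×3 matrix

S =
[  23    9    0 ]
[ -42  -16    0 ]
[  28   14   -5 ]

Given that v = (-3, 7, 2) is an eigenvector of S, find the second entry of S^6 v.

448

First find the eigenvalue: Sv = (-6, 14, 4) = 2·(-3, 7, 2), so λ = 2.
Then S^6 v = λ^6·v = 2^6·(-3, 7, 2) = 64·(-3, 7, 2) = (-192, 448, 128).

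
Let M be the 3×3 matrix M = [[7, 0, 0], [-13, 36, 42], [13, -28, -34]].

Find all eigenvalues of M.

-6, 7, 8

Compute the characteristic polynomial p(μ) = det(μI - M).
Cofactor expansion gives p(μ) = μ^3 - 9μ^2 - 34μ + 336.
Since p(-6) = 0, μ = -6 is a root.
Dividing by (μ + 6) leaves μ^2 - 15μ + 56.
The quadratic factors as (μ - 7)·(μ - 8).
Eigenvalues: -6, 7, 8.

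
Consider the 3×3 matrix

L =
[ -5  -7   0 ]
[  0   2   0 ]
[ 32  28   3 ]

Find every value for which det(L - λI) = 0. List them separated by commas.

Set up det(tI - L) = 0.
Cofactor expansion gives p(t) = t^3 - 19t + 30.
Try t = 3: p(3) = 0, so 3 is a root.
Factor out (t - 3): p(t) = (t - 3)·(t^2 + 3t - 10).
The quadratic factors as (t + 5)·(t - 2).
Eigenvalues: -5, 2, 3.

-5, 2, 3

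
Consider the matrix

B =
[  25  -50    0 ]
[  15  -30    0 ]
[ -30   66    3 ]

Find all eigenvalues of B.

-5, 0, 3

Compute the characteristic polynomial p(s) = det(sI - B).
Expanding along the first row, p(s) = s^3 + 2s^2 - 15s.
Try s = 3: p(3) = 0, so 3 is a root.
Dividing by (s - 3) leaves s^2 + 5s.
The quadratic factors as (s + 5)·s.
Eigenvalues: -5, 0, 3.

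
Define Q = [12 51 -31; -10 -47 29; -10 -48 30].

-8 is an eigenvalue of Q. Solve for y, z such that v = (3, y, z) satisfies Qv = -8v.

We need (Q + 8I)v = 0.
Q + 8I = [[20, 51, -31], [-10, -39, 29], [-10, -48, 38]].
Row 1: (20)·3 + (51)·y + (-31)·z = 0
Row 2: (-10)·3 + (-39)·y + (29)·z = 0
Row 3: (-10)·3 + (-48)·y + (38)·z = 0
Solving gives y = -3, z = -3.
Check: Q·(3, -3, -3) = (-24, 24, 24) = -8·(3, -3, -3).

-3, -3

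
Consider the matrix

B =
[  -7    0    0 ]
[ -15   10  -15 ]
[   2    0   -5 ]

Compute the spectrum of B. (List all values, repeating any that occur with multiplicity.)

-7, -5, 10

The characteristic polynomial is p(r) = det(rI - B).
Expanding along the first row, p(r) = r^3 + 2r^2 - 85r - 350.
Try r = -5: p(-5) = 0, so -5 is a root.
Factor out (r + 5): p(r) = (r + 5)·(r^2 - 3r - 70).
The quadratic factors as (r + 7)·(r - 10).
Eigenvalues: -7, -5, 10.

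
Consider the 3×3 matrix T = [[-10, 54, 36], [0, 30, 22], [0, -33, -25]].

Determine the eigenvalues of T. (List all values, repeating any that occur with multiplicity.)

Set up det(sI - T) = 0.
Expanding the 3×3 determinant: p(s) = s^3 + 5s^2 - 74s - 240.
Try s = -3: p(-3) = 0, so -3 is a root.
Factor out (s + 3): p(s) = (s + 3)·(s^2 + 2s - 80).
The quadratic factors as (s + 10)·(s - 8).
Eigenvalues: -10, -3, 8.

-10, -3, 8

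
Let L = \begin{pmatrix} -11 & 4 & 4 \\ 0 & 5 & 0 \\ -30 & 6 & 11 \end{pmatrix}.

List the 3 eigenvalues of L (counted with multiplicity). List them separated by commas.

-1, 1, 5

Compute the characteristic polynomial p(λ) = det(λI - L).
Cofactor expansion gives p(λ) = λ^3 - 5λ^2 - λ + 5.
Rational-root test: λ = 5 gives p(5) = 0.
Dividing by (λ - 5) leaves λ^2 - 1.
The quadratic factors as (λ + 1)·(λ - 1).
Eigenvalues: -1, 1, 5.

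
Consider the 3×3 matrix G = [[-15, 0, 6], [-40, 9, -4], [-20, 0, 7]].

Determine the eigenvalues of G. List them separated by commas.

-5, -3, 9

Compute the characteristic polynomial p(t) = det(tI - G).
Cofactor expansion gives p(t) = t^3 - t^2 - 57t - 135.
Rational-root test: t = -3 gives p(-3) = 0.
Factor out (t + 3): p(t) = (t + 3)·(t^2 - 4t - 45).
The quadratic factors as (t + 5)·(t - 9).
Eigenvalues: -5, -3, 9.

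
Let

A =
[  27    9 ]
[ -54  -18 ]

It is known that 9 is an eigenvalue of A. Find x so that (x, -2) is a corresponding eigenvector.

We need (A - 9I)v = 0.
A - 9I = [[18, 9], [-54, -27]].
Row 1: (18)·x + (9)·-2 = 0
Row 2: (-54)·x + (-27)·-2 = 0
Solving gives x = 1.
Check: A·(1, -2) = (9, -18) = 9·(1, -2).

1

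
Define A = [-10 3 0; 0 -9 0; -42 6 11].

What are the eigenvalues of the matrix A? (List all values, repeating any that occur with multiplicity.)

The characteristic polynomial is p(s) = det(sI - A).
Expanding along the first row, p(s) = s^3 + 8s^2 - 119s - 990.
Try s = -9: p(-9) = 0, so -9 is a root.
Factor out (s + 9): p(s) = (s + 9)·(s^2 - s - 110).
The quadratic factors as (s + 10)·(s - 11).
Eigenvalues: -10, -9, 11.

-10, -9, 11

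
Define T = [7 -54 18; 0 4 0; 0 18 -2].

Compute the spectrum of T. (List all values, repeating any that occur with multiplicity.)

-2, 4, 7

Compute the characteristic polynomial p(s) = det(sI - T).
Expanding the 3×3 determinant: p(s) = s^3 - 9s^2 + 6s + 56.
Try s = -2: p(-2) = 0, so -2 is a root.
Factor out (s + 2): p(s) = (s + 2)·(s^2 - 11s + 28).
The quadratic factors as (s - 4)·(s - 7).
Eigenvalues: -2, 4, 7.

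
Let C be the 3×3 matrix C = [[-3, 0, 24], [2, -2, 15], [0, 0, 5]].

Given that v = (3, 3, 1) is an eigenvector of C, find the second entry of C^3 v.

First find the eigenvalue: Cv = (15, 15, 5) = 5·(3, 3, 1), so λ = 5.
Then C^3 v = λ^3·v = 5^3·(3, 3, 1) = 125·(3, 3, 1) = (375, 375, 125).

375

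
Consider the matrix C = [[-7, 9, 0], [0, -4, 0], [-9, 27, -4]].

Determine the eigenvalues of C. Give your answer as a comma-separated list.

Compute the characteristic polynomial p(λ) = det(λI - C).
Cofactor expansion gives p(λ) = λ^3 + 15λ^2 + 72λ + 112.
Rational-root test: λ = -7 gives p(-7) = 0.
Factor out (λ + 7): p(λ) = (λ + 7)·(λ^2 + 8λ + 16).
The quadratic factor is (λ + 4)^2.
Eigenvalues: -7, -4, -4.

-7, -4, -4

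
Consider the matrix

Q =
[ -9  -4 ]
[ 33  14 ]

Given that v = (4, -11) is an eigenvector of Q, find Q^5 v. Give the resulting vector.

(128, -352)

First find the eigenvalue: Qv = (8, -22) = 2·(4, -11), so λ = 2.
Then Q^5 v = λ^5·v = 2^5·(4, -11) = 32·(4, -11) = (128, -352).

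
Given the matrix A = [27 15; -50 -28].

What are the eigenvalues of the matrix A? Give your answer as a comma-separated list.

det(A - λI) = (27 - λ)(-28 - λ) - (15)·(-50) = λ^2 + λ - 6.
This factors as (λ + 3)·(λ - 2) = 0.
Eigenvalues: -3, 2.

-3, 2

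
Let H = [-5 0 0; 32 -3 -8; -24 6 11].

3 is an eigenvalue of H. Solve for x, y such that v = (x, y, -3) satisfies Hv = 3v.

0, 4

We need (H - 3I)v = 0.
H - 3I = [[-8, 0, 0], [32, -6, -8], [-24, 6, 8]].
Row 1: (-8)·x + (0)·y + (0)·-3 = 0
Row 2: (32)·x + (-6)·y + (-8)·-3 = 0
Row 3: (-24)·x + (6)·y + (8)·-3 = 0
Solving gives x = 0, y = 4.
Check: H·(0, 4, -3) = (0, 12, -9) = 3·(0, 4, -3).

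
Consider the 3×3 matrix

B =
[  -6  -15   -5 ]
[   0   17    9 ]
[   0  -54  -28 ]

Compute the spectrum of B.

Set up det(μI - B) = 0.
Cofactor expansion gives p(μ) = μ^3 + 17μ^2 + 76μ + 60.
Rational-root test: μ = -6 gives p(-6) = 0.
Dividing by (μ + 6) leaves μ^2 + 11μ + 10.
The quadratic factors as (μ + 10)·(μ + 1).
Eigenvalues: -10, -6, -1.

-10, -6, -1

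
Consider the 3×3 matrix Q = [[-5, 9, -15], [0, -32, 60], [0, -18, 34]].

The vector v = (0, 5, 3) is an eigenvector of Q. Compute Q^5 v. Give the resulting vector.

First find the eigenvalue: Qv = (0, 20, 12) = 4·(0, 5, 3), so λ = 4.
Then Q^5 v = λ^5·v = 4^5·(0, 5, 3) = 1024·(0, 5, 3) = (0, 5120, 3072).

(0, 5120, 3072)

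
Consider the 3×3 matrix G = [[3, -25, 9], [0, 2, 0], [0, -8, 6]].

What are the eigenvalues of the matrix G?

Compute the characteristic polynomial p(s) = det(sI - G).
Cofactor expansion gives p(s) = s^3 - 11s^2 + 36s - 36.
Since p(2) = 0, s = 2 is a root.
Dividing by (s - 2) leaves s^2 - 9s + 18.
The quadratic factors as (s - 3)·(s - 6).
Eigenvalues: 2, 3, 6.

2, 3, 6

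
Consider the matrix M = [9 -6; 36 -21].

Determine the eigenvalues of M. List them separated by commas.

-9, -3

det(M - rI) = (9 - r)(-21 - r) - (-6)·(36) = r^2 + 12r + 27.
This factors as (r + 9)·(r + 3) = 0.
Eigenvalues: -9, -3.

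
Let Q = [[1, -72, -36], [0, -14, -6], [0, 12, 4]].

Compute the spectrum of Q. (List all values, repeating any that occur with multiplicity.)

Set up det(lambda·I - Q) = 0.
Expanding the 3×3 determinant: p(lambda) = lambda^3 + 9·lambda^2 + 6·lambda - 16.
Try lambda = 1: p(1) = 0, so 1 is a root.
Factor out (lambda - 1): p(lambda) = (lambda - 1)·(lambda^2 + 10·lambda + 16).
The quadratic factors as (lambda + 8)·(lambda + 2).
Eigenvalues: -8, -2, 1.

-8, -2, 1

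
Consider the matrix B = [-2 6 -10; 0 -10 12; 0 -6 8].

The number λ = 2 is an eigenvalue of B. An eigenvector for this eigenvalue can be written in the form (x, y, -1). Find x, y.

1, -1

We need (B - 2I)v = 0.
B - 2I = [[-4, 6, -10], [0, -12, 12], [0, -6, 6]].
Row 1: (-4)·x + (6)·y + (-10)·-1 = 0
Row 2: (0)·x + (-12)·y + (12)·-1 = 0
Row 3: (0)·x + (-6)·y + (6)·-1 = 0
Solving gives x = 1, y = -1.
Check: B·(1, -1, -1) = (2, -2, -2) = 2·(1, -1, -1).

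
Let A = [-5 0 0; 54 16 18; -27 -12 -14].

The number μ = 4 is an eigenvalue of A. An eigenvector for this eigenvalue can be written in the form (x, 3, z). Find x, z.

We need (A - 4I)v = 0.
A - 4I = [[-9, 0, 0], [54, 12, 18], [-27, -12, -18]].
Row 1: (-9)·x + (0)·3 + (0)·z = 0
Row 2: (54)·x + (12)·3 + (18)·z = 0
Row 3: (-27)·x + (-12)·3 + (-18)·z = 0
Solving gives x = 0, z = -2.
Check: A·(0, 3, -2) = (0, 12, -8) = 4·(0, 3, -2).

0, -2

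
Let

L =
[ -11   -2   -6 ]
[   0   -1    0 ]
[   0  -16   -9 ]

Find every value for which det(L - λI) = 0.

The characteristic polynomial is p(λ) = det(λI - L).
Expanding along the first row, p(λ) = λ^3 + 21λ^2 + 119λ + 99.
Since p(-11) = 0, λ = -11 is a root.
Factor out (λ + 11): p(λ) = (λ + 11)·(λ^2 + 10λ + 9).
The quadratic factors as (λ + 9)·(λ + 1).
Eigenvalues: -11, -9, -1.

-11, -9, -1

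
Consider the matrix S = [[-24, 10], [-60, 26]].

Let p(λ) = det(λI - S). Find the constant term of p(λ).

-24

p(λ) = λ^2 - 2λ - 24.
The constant term is -24.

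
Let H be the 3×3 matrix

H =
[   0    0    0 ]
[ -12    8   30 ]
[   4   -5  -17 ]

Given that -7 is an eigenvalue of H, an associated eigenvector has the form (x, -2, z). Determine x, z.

We need (H + 7I)v = 0.
H + 7I = [[7, 0, 0], [-12, 15, 30], [4, -5, -10]].
Row 1: (7)·x + (0)·-2 + (0)·z = 0
Row 2: (-12)·x + (15)·-2 + (30)·z = 0
Row 3: (4)·x + (-5)·-2 + (-10)·z = 0
Solving gives x = 0, z = 1.
Check: H·(0, -2, 1) = (0, 14, -7) = -7·(0, -2, 1).

0, 1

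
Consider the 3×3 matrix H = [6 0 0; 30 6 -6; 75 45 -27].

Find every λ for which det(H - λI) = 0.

-12, -9, 6

Set up det(μI - H) = 0.
Cofactor expansion gives p(μ) = μ^3 + 15μ^2 - 18μ - 648.
Since p(6) = 0, μ = 6 is a root.
Dividing by (μ - 6) leaves μ^2 + 21μ + 108.
The quadratic factors as (μ + 12)·(μ + 9).
Eigenvalues: -12, -9, 6.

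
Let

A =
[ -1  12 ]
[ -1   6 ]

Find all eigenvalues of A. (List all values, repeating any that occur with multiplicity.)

2, 3

det(A - sI) = (-1 - s)(6 - s) - (12)·(-1) = s^2 - 5s + 6.
This factors as (s - 2)·(s - 3) = 0.
Eigenvalues: 2, 3.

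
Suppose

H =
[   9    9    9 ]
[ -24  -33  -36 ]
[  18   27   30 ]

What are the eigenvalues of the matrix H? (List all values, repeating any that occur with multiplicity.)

The characteristic polynomial is p(λ) = det(λI - H).
Expanding the 3×3 determinant: p(λ) = λ^3 - 6λ^2 + 9λ.
Since p(0) = 0, λ = 0 is a root.
Factor out λ: p(λ) = λ·(λ^2 - 6λ + 9).
The quadratic factor is (λ - 3)^2.
Eigenvalues: 0, 3, 3.

0, 3, 3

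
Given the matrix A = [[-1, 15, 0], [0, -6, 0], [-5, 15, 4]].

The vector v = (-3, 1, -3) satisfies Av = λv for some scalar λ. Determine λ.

-6

Compute Av: A·(-3, 1, -3) = (18, -6, 18).
Since Av = λv, compare component 1: 18 = λ·-3, so λ = -6.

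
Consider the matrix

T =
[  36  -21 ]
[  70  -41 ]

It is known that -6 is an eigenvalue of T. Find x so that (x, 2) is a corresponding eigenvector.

We need (T + 6I)v = 0.
T + 6I = [[42, -21], [70, -35]].
Row 1: (42)·x + (-21)·2 = 0
Row 2: (70)·x + (-35)·2 = 0
Solving gives x = 1.
Check: T·(1, 2) = (-6, -12) = -6·(1, 2).

1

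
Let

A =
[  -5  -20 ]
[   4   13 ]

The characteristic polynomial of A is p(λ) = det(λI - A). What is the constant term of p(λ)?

15

p(λ) = λ^2 - 8λ + 15.
The constant term is 15.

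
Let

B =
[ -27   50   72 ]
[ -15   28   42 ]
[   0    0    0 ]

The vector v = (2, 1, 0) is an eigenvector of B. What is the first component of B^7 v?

-256

First find the eigenvalue: Bv = (-4, -2, 0) = -2·(2, 1, 0), so λ = -2.
Then B^7 v = λ^7·v = (-2)^7·(2, 1, 0) = -128·(2, 1, 0) = (-256, -128, 0).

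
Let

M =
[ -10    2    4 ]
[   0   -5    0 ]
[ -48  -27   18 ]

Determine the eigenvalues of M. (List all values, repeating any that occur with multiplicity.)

Compute the characteristic polynomial p(s) = det(sI - M).
Cofactor expansion gives p(s) = s^3 - 3s^2 - 28s + 60.
Rational-root test: s = 2 gives p(2) = 0.
Dividing by (s - 2) leaves s^2 - s - 30.
The quadratic factors as (s + 5)·(s - 6).
Eigenvalues: -5, 2, 6.

-5, 2, 6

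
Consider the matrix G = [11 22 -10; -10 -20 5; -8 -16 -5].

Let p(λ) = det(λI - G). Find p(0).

p(0) = det(0·I − G) = det(−G) = (−1)^3·det(G).
det(G) = 0, so p(0) = 0.

0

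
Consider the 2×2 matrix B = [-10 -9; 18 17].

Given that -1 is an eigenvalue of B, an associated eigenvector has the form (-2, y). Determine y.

2

We need (B + 1I)v = 0.
B + 1I = [[-9, -9], [18, 18]].
Row 1: (-9)·-2 + (-9)·y = 0
Row 2: (18)·-2 + (18)·y = 0
Solving gives y = 2.
Check: B·(-2, 2) = (2, -2) = -1·(-2, 2).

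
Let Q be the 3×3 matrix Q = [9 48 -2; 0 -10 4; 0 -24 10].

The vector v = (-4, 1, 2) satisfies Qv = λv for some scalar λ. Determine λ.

Compute Qv: Q·(-4, 1, 2) = (8, -2, -4).
Since Qv = λv, compare component 1: 8 = λ·-4, so λ = -2.

-2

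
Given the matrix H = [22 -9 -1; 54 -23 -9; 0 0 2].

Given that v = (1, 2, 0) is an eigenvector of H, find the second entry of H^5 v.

2048

First find the eigenvalue: Hv = (4, 8, 0) = 4·(1, 2, 0), so λ = 4.
Then H^5 v = λ^5·v = 4^5·(1, 2, 0) = 1024·(1, 2, 0) = (1024, 2048, 0).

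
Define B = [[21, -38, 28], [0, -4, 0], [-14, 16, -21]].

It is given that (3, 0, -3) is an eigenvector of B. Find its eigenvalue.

-7

Compute Bv: B·(3, 0, -3) = (-21, 0, 21).
Since Bv = λv, compare component 1: -21 = λ·3, so λ = -7.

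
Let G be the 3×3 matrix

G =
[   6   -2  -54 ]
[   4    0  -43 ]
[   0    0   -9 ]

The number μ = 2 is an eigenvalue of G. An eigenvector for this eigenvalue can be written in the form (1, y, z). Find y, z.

We need (G - 2I)v = 0.
G - 2I = [[4, -2, -54], [4, -2, -43], [0, 0, -11]].
Row 1: (4)·1 + (-2)·y + (-54)·z = 0
Row 2: (4)·1 + (-2)·y + (-43)·z = 0
Row 3: (0)·1 + (0)·y + (-11)·z = 0
Solving gives y = 2, z = 0.
Check: G·(1, 2, 0) = (2, 4, 0) = 2·(1, 2, 0).

2, 0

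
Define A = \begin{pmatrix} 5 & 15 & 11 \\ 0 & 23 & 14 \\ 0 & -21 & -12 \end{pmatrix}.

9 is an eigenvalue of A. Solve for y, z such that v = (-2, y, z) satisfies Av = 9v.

-2, 2

We need (A - 9I)v = 0.
A - 9I = [[-4, 15, 11], [0, 14, 14], [0, -21, -21]].
Row 1: (-4)·-2 + (15)·y + (11)·z = 0
Row 2: (0)·-2 + (14)·y + (14)·z = 0
Row 3: (0)·-2 + (-21)·y + (-21)·z = 0
Solving gives y = -2, z = 2.
Check: A·(-2, -2, 2) = (-18, -18, 18) = 9·(-2, -2, 2).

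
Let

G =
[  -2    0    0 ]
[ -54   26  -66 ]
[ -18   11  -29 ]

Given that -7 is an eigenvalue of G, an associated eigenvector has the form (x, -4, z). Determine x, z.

We need (G + 7I)v = 0.
G + 7I = [[5, 0, 0], [-54, 33, -66], [-18, 11, -22]].
Row 1: (5)·x + (0)·-4 + (0)·z = 0
Row 2: (-54)·x + (33)·-4 + (-66)·z = 0
Row 3: (-18)·x + (11)·-4 + (-22)·z = 0
Solving gives x = 0, z = -2.
Check: G·(0, -4, -2) = (0, 28, 14) = -7·(0, -4, -2).

0, -2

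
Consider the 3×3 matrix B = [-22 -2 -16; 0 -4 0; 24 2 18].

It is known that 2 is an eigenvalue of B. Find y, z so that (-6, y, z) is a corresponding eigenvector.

0, 9

We need (B - 2I)v = 0.
B - 2I = [[-24, -2, -16], [0, -6, 0], [24, 2, 16]].
Row 1: (-24)·-6 + (-2)·y + (-16)·z = 0
Row 2: (0)·-6 + (-6)·y + (0)·z = 0
Row 3: (24)·-6 + (2)·y + (16)·z = 0
Solving gives y = 0, z = 9.
Check: B·(-6, 0, 9) = (-12, 0, 18) = 2·(-6, 0, 9).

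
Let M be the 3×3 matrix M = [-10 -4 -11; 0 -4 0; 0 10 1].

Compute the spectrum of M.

The characteristic polynomial is p(lambda) = det(lambda·I - M).
Expanding along the first row, p(lambda) = lambda^3 + 13·lambda^2 + 26·lambda - 40.
Rational-root test: lambda = 1 gives p(1) = 0.
Dividing by (lambda - 1) leaves lambda^2 + 14·lambda + 40.
The quadratic factors as (lambda + 10)·(lambda + 4).
Eigenvalues: -10, -4, 1.

-10, -4, 1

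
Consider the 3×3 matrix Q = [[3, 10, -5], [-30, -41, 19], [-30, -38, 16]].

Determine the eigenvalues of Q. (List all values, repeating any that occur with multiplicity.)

-12, -7, -3

Compute the characteristic polynomial p(lambda) = det(lambda·I - Q).
Expanding along the first row, p(lambda) = lambda^3 + 22·lambda^2 + 141·lambda + 252.
Try lambda = -12: p(-12) = 0, so -12 is a root.
Factor out (lambda + 12): p(lambda) = (lambda + 12)·(lambda^2 + 10·lambda + 21).
The quadratic factors as (lambda + 7)·(lambda + 3).
Eigenvalues: -12, -7, -3.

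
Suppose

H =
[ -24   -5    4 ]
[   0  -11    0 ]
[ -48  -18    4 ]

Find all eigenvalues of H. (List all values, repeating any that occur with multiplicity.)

Set up det(λI - H) = 0.
Expanding the 3×3 determinant: p(λ) = λ^3 + 31λ^2 + 316λ + 1056.
Try λ = -11: p(-11) = 0, so -11 is a root.
Dividing by (λ + 11) leaves λ^2 + 20λ + 96.
The quadratic factors as (λ + 12)·(λ + 8).
Eigenvalues: -12, -11, -8.

-12, -11, -8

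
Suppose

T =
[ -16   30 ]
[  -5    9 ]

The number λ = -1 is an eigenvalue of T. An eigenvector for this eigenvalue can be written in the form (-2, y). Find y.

-1

We need (T + 1I)v = 0.
T + 1I = [[-15, 30], [-5, 10]].
Row 1: (-15)·-2 + (30)·y = 0
Row 2: (-5)·-2 + (10)·y = 0
Solving gives y = -1.
Check: T·(-2, -1) = (2, 1) = -1·(-2, -1).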